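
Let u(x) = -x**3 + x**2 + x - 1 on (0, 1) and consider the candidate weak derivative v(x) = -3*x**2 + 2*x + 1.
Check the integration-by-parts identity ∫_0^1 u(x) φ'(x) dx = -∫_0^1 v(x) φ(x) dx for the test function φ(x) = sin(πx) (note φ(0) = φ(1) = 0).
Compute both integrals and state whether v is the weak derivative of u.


LHS = (-12 - π^2)/π^3, RHS = (-12 - π^2)/π^3. Yes, v = u' weakly.

u(x) = -x**3 + x**2 + x - 1, classical derivative u'(x) = -3*x**2 + 2*x + 1.
φ(x) = sin(πx), so φ'(x) = π*cos(π*x).
Note φ(0) = φ(1) = 0, so the boundary term u·φ vanishes.
LHS = ∫_0^1 u(x) φ'(x) dx = ∫_0^1 (-π*x^3*cos(π*x) + π*x^2*cos(π*x) + π*x*cos(π*x) - π*cos(π*x)) dx. Term by term:
  ∫_0^1 -π*cos(π*x) dx = 0;  ∫_0^1 π*x*cos(π*x) dx = -2/π;  ∫_0^1 π*x^2*cos(π*x) dx = -2/π;
  ∫_0^1 -π*x^3*cos(π*x) dx = -12/π^3 + 3/π.
Sum: 0 − 2/π − 2/π + -12/π^3 + 3/π = (-12 - π^2)/π^3.
So LHS = (-12 - π^2)/π^3.
∫_0^1 v(x) φ(x) dx = ∫_0^1 (-3*x^2*sin(π*x) + 2*x*sin(π*x) + sin(π*x)) dx. Term by term:
  ∫_0^1 -3*x^2*sin(π*x) dx = -3/π + 12/π^3;  ∫_0^1 2*x*sin(π*x) dx = 2/π;  ∫_0^1 sin(π*x) dx = 2/π.
Sum: -3/π + 12/π^3 + 2/π + 2/π = (π^2 + 12)/π^3.
So RHS = -∫_0^1 v(x) φ(x) dx = (-12 - π^2)/π^3.
LHS = RHS, so the identity holds for this test φ.
Moreover u is smooth here and v(x) = u'(x) = -3*x**2 + 2*x + 1 pointwise, so the identity holds for every test function. Hence v is the weak derivative of u.


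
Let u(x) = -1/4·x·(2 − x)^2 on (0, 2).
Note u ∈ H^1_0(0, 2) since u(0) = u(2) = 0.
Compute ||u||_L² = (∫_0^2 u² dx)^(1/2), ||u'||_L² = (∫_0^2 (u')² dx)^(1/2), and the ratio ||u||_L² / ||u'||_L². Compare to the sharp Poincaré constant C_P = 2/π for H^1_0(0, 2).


||u||_L² / ||u'||_L² = sqrt(14)/7 < C_P = 2/π.

u(x) = -1/4·x·(2 − x)^2, so u'(x) = (2 - 3*x)*(x - 2)/4.
u(x) = -1/4·x·(2 − x)^2 vanishes at x = 0 and x = 2, so u ∈ H^1_0(0, 2). Differentiate via the product rule and integrate the resulting polynomials term by term.
  ∫_0^2 u² dx = ∫_0^2 (x^6/16 - x^5/2 + 3*x^4/2 - 2*x^3 + x^2) dx. Term by term:
    ∫_0^2 x^6/16 dx = 8/7;  ∫_0^2 -x^5/2 dx = -16/3;  ∫_0^2 3*x^4/2 dx = 48/5;
    ∫_0^2 -2*x^3 dx = -8;  ∫_0^2 x^2 dx = 8/3.
  Sum: 8/7 − 16/3 + 48/5 − 8 + 8/3 = 8/105.
  ∫_0^2 (u')² dx = ∫_0^2 (9*x^4/16 - 3*x^3 + 11*x^2/2 - 4*x + 1) dx. Term by term:
    ∫_0^2 9*x^4/16 dx = 18/5;  ∫_0^2 -3*x^3 dx = -12;  ∫_0^2 11*x^2/2 dx = 44/3;
    ∫_0^2 -4*x dx = -8;  ∫_0^2 1 dx = 2.
  Sum: 18/5 − 12 + 44/3 − 8 + 2 = 4/15.
∫_0^2 u² dx = 8/105, so ||u||_L² = 2*sqrt(210)/105.
∫_0^2 (u')² dx = 4/15, so ||u'||_L² = 2*sqrt(15)/15.
Ratio ||u||_L² / ||u'||_L² = sqrt(14)/7.
Sharp Poincaré constant on H^1_0(0, 2) is C_P = L/π = 2/π, achieved by sin(π/2·x).
A polynomial bump cannot attain the sharp Poincaré constant (only the first sine eigenfunction does), so the ratio is strictly less than C_P, consistent with ||u||_L² ≤ C_P ||u'||_L².


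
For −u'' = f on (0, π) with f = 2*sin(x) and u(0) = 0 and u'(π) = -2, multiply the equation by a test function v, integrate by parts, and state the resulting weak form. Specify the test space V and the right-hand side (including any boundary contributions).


V = {v ∈ H^1(0, π) : v(0) = 0} (test functions vanish at x = 0 where u is specified); weak form: ∫_0^π u'v' dx = ∫_0^π (2*sin(x)) v dx − 2·v(π) for all v ∈ V.

Multiply both sides by a test function v and integrate from 0 to π:
  ∫_0^π −u''(x) v(x) dx = ∫_0^π f(x) v(x) dx.
Integrate the LHS by parts once:
  ∫_0^π −u'' v dx = −[u'(x) v(x)]_0^π + ∫_0^π u'(x) v'(x) dx.
Thus ∫_0^π u'(x) v'(x) dx = ∫_0^π f(x) v(x) dx + [u'(x) v(x)]_0^π.
Choose V so that boundary terms are either known or forced to vanish.
Mixed BC: u(0) = 0 (Dirichlet) and u'(π) = -2 (Neumann). Define V = {v ∈ H^1(0, π) : v(0) = 0}. Then [u' v]_0^π = u'(π)·v(π) − u'(0)·0 = − 2·v(π).
Weak formulation: find u (satisfying any essential BC) such that ∫_0^π u'(x) v'(x) dx = ∫_0^π f v dx − 2·v(π) for all v ∈ V (Dirichlet at 0 absorbed into V; Neumann datum at x = π contributes the boundary term).
Substituting f(x) = 2*sin(x), the right-hand side is ∫_0^π (2*sin(x)) v dx − 2·v(π).


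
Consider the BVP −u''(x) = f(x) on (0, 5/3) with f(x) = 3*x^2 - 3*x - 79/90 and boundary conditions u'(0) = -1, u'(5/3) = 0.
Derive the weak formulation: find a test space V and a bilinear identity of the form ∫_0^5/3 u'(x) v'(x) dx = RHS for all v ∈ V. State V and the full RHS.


V = H^1(0, 5/3) (v unrestricted at boundary; u is determined up to an additive constant); weak form: ∫_0^5/3 u'v' dx = ∫_0^5/3 (3*x^2 - 3*x - 79/90) v dx + v(0) for all v ∈ V.

Multiply both sides by a test function v and integrate from 0 to 5/3:
  ∫_0^5/3 −u''(x) v(x) dx = ∫_0^5/3 f(x) v(x) dx.
Integrate the LHS by parts once:
  ∫_0^5/3 −u'' v dx = −[u'(x) v(x)]_0^5/3 + ∫_0^5/3 u'(x) v'(x) dx.
Thus ∫_0^5/3 u'(x) v'(x) dx = ∫_0^5/3 f(x) v(x) dx + [u'(x) v(x)]_0^5/3.
Choose V so that boundary terms are either known or forced to vanish.
u has inhomogeneous Neumann u'(0) = -1, u'(5/3) = 0. [u' v]_0^5/3 = (0)·v(5/3) − (-1)·v(0) = v(0). Take V = H^1(0, 5/3); boundary term becomes part of RHS.
Weak formulation: find u (satisfying any essential BC) such that ∫_0^5/3 u'(x) v'(x) dx = ∫_0^5/3 f v dx + v(0) for all v ∈ V (Neumann data are natural BCs: they enter the RHS as boundary terms).
Substituting f(x) = 3*x^2 - 3*x - 79/90, the right-hand side is ∫_0^5/3 (3*x^2 - 3*x - 79/90) v dx + v(0).
Compatibility check (pure Neumann): taking v ≡ 1 ∈ V gives 0 = ∫_0^5/3 f dx + (0) − (-1), i.e. ∫_0^5/3 f dx must equal u'(0) − u'(5/3) = -1. Indeed ∫_0^5/3 (3*x^2 - 3*x - 79/90) dx = -1, so the data are compatible. The solution is then unique only up to an additive constant (fix it e.g. by requiring ∫_0^5/3 u dx = 0).


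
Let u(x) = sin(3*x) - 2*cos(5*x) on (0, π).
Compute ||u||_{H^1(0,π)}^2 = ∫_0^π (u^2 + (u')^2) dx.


||u||_{H^1(0,π)}^2 = 57*π

u'(x) = 10*sin(5*x) + 3*cos(3*x).
Expand u² and (u')² and integrate term by term on (0, π), using: for integers n ≥ 1, ∫_0^π sin²(nx) dx = ∫_0^π cos²(nx) dx = π/2; for n ≠ n', ∫_0^π sin(nx)sin(n'x) dx = ∫_0^π cos(nx)cos(n'x) dx = 0; and by product-to-sum, ∫_0^π sin(nx)cos(n'x) dx = ½∫_0^π [sin((n+n')x) + sin((n−n')x)] dx, which is 0 when n+n' is even and 2n/(n²−n'²) when n+n' is odd (it need not vanish on (0, π)).
  u² squared terms: (-2)²·∫cos(5x)² dx = 4·π/2 = 2*π;  (1)²·∫sin(3x)² dx = 1·π/2 = π/2.
  u² cross terms: 2·(-2)·(1)·∫cos(5x)·sin(3x) dx = -4·(0) = 0.
  So ∫_0^π u² dx = 2*π + π/2 + 0 = 5*π/2.
  (u')² squared terms: (3)²·∫cos(3x)² dx = 9·π/2 = 9*π/2;  (10)²·∫sin(5x)² dx = 100·π/2 = 50*π.
  (u')² cross terms: 2·(3)·(10)·∫cos(3x)·sin(5x) dx = 60·(0) = 0.
  So ∫_0^π (u')² dx = 9*π/2 + 50*π + 0 = 109*π/2.
||u||_{H^1}^2 = (5*π/2) + (109*π/2) = 57*π.


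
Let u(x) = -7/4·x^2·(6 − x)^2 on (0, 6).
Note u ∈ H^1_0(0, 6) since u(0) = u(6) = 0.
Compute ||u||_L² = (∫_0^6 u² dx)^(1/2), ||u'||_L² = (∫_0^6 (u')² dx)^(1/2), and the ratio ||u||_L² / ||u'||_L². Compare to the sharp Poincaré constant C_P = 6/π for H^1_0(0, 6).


||u||_L² / ||u'||_L² = sqrt(3) < C_P = 6/π.

u(x) = -7/4·x^2·(6 − x)^2, so u'(x) = 7*x*(-x^2 + 9*x - 18).
u(x) = -7/4·x^2·(6 − x)^2 vanishes at x = 0 and x = 6, so u ∈ H^1_0(0, 6). Differentiate via the product rule and integrate the resulting polynomials term by term.
  ∫_0^6 u² dx = ∫_0^6 (49*x^8/16 - 147*x^7/2 + 1323*x^6/2 - 2646*x^5 + 3969*x^4) dx. Term by term:
    ∫_0^6 49*x^8/16 dx = 3429216;  ∫_0^6 -147*x^7/2 dx = -15431472;  ∫_0^6 1323*x^6/2 dx = 26453952;
    ∫_0^6 -2646*x^5 dx = -20575296;  ∫_0^6 3969*x^4 dx = 30862944/5.
  Sum: 3429216 − 15431472 + 26453952 − 20575296 + 30862944/5 = 244944/5.
  ∫_0^6 (u')² dx = ∫_0^6 (49*x^6 - 882*x^5 + 5733*x^4 - 15876*x^3 + 15876*x^2) dx. Term by term:
    ∫_0^6 49*x^6 dx = 1959552;  ∫_0^6 -882*x^5 dx = -6858432;  ∫_0^6 5733*x^4 dx = 44579808/5;
    ∫_0^6 -15876*x^3 dx = -5143824;  ∫_0^6 15876*x^2 dx = 1143072.
  Sum: 1959552 − 6858432 + 44579808/5 − 5143824 + 1143072 = 81648/5.
∫_0^6 u² dx = 244944/5, so ||u||_L² = 108*sqrt(105)/5.
∫_0^6 (u')² dx = 81648/5, so ||u'||_L² = 108*sqrt(35)/5.
Ratio ||u||_L² / ||u'||_L² = sqrt(3).
Sharp Poincaré constant on H^1_0(0, 6) is C_P = L/π = 6/π, achieved by sin(π/6·x).
A polynomial bump cannot attain the sharp Poincaré constant (only the first sine eigenfunction does), so the ratio is strictly less than C_P, consistent with ||u||_L² ≤ C_P ||u'||_L².


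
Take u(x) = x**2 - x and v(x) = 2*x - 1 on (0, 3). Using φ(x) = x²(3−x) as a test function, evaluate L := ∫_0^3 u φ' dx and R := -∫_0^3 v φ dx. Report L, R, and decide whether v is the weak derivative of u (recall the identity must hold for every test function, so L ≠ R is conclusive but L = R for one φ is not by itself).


LHS = -351/20, RHS = -351/20. Yes, v = u' weakly.

u(x) = x**2 - x, classical derivative u'(x) = 2*x - 1.
φ(x) = x²(3−x), so φ'(x) = 3*x*(2 - x).
Note φ(0) = φ(3) = 0, so the boundary term u·φ vanishes.
LHS = ∫_0^3 u(x) φ'(x) dx = ∫_0^3 (-3*x^4 + 9*x^3 - 6*x^2) dx. Term by term:
  ∫_0^3 -3*x^4 dx = -729/5;  ∫_0^3 9*x^3 dx = 729/4;  ∫_0^3 -6*x^2 dx = -54.
Sum: -729/5 + 729/4 − 54 = -351/20.
So LHS = -351/20.
∫_0^3 v(x) φ(x) dx = ∫_0^3 (-2*x^4 + 7*x^3 - 3*x^2) dx. Term by term:
  ∫_0^3 -2*x^4 dx = -486/5;  ∫_0^3 7*x^3 dx = 567/4;  ∫_0^3 -3*x^2 dx = -27.
Sum: -486/5 + 567/4 − 27 = 351/20.
So RHS = -∫_0^3 v(x) φ(x) dx = -351/20.
LHS = RHS, so the identity holds for this test φ.
Moreover u is smooth here and v(x) = u'(x) = 2*x - 1 pointwise, so the identity holds for every test function. Hence v is the weak derivative of u.


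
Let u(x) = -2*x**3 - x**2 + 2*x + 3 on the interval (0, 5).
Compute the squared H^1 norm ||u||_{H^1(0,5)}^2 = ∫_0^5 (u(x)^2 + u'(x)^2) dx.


||u||_{H^1}^2 = 515430/7

The H^1 norm (squared) on an interval (0, L) is
  ||u||_{H^1}^2 = ∫_0^L u(x)^2 dx + ∫_0^L u'(x)^2 dx.
Compute u'(x) = -6*x**2 - 2*x + 2.
Then u(x)^2 = 4*x**6 + 4*x**5 - 7*x**4 - 16*x**3 - 2*x**2 + 12*x + 9 and u'(x)^2 = 36*x**4 + 24*x**3 - 20*x**2 - 8*x + 4.
Integrate each monomial from 0 to 5 using ∫_0^5 c·x^n dx = c·5^(n+1)/(n+1):
  ∫_0^5 u(x)^2 dx = ∫_0^5 (4*x^6 + 4*x^5 - 7*x^4 - 16*x^3 - 2*x^2 + 12*x + 9) dx. Term by term:
    ∫_0^5 4*x^6 dx = 312500/7;  ∫_0^5 4*x^5 dx = 31250/3;  ∫_0^5 -7*x^4 dx = -4375;
    ∫_0^5 -16*x^3 dx = -2500;  ∫_0^5 -2*x^2 dx = -250/3;  ∫_0^5 12*x dx = 150;
    ∫_0^5 9 dx = 45.
  Sum: 312500/7 + 31250/3 − 4375 − 2500 − 250/3 + 150 + 45 = 1014220/21.
  ∫_0^5 u'(x)^2 dx = ∫_0^5 (36*x^4 + 24*x^3 - 20*x^2 - 8*x + 4) dx. Term by term:
    ∫_0^5 36*x^4 dx = 22500;  ∫_0^5 24*x^3 dx = 3750;  ∫_0^5 -20*x^2 dx = -2500/3;
    ∫_0^5 -8*x dx = -100;  ∫_0^5 4 dx = 20.
  Sum: 22500 + 3750 − 2500/3 − 100 + 20 = 76010/3.
Adding: ||u||_{H^1}^2 = 1014220/21 + 76010/3 = 515430/7.


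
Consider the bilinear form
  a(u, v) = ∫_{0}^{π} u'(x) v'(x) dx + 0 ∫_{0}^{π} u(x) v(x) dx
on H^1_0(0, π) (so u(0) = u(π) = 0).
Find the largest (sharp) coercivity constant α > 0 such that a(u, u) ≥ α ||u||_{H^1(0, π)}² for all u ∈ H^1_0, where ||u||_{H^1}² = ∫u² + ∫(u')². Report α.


α = 1/2

Coercivity of a(·,·) on H^1_0(0, π) means a(u, u) ≥ α ||u||_{H^1}² for every u ∈ H^1_0.
The interval has length L = π, and Poincaré/coercivity depend only on L. Here a(u, u) = ∫(u')² + (0)·∫u².
Here c = 0, so a(u,u) = ∫(u')² alone. The condition a(u,u) ≥ α||u||_{H^1}² reads (1−α)∫(u')² ≥ (α−c)∫u². Any admissible α is ≤ 1 (rapidly oscillating u have ∫u²/∫(u')² → 0), and α = 1 would force 0 ≥ (1−c)∫u², impossible since c < 1; so 1−α > 0. By the sharp Poincaré inequality on H^1_0 of an interval of length L, ∫(u')² ≥ (π/L)²∫u² with equality for the first sine mode sin(π(x−x₀)/L) (x₀ the left endpoint), so the inequality holds for all u iff (1−α)(π/L)² ≥ α − c, i.e. α ≤ ((π/L)² + c)/((π/L)² + 1) = (1 + c(L/π)²)/(1 + (L/π)²). (Direct route, valid since c ≤ 0: Poincaré gives c∫u² ≥ c(L/π)²∫(u')², so a(u,u) ≥ (1 + c(L/π)²)∫(u')², while ||u||_{H^1}² ≤ (1 + (L/π)²)∫(u')²; dividing yields the same α.) With (π/L)² = 1 and c = 0, the largest admissible constant is α = ((π/L)² + c)/((π/L)² + 1).
Simplifying, α = 1/2.


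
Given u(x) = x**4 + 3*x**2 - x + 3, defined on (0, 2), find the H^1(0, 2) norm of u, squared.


||u||_{H^1}^2 = 288448/315

The H^1 norm (squared) on an interval (0, L) is
  ||u||_{H^1}^2 = ∫_0^L u(x)^2 dx + ∫_0^L u'(x)^2 dx.
Compute u'(x) = 4*x**3 + 6*x - 1.
Then u(x)^2 = x**8 + 6*x**6 - 2*x**5 + 15*x**4 - 6*x**3 + 19*x**2 - 6*x + 9 and u'(x)^2 = 16*x**6 + 48*x**4 - 8*x**3 + 36*x**2 - 12*x + 1.
Integrate each monomial from 0 to 2 using ∫_0^2 c·x^n dx = c·2^(n+1)/(n+1):
  ∫_0^2 u(x)^2 dx = ∫_0^2 (x^8 + 6*x^6 - 2*x^5 + 15*x^4 - 6*x^3 + 19*x^2 - 6*x + 9) dx. Term by term:
    ∫_0^2 x^8 dx = 512/9;  ∫_0^2 6*x^6 dx = 768/7;  ∫_0^2 -2*x^5 dx = -64/3;
    ∫_0^2 15*x^4 dx = 96;  ∫_0^2 -6*x^3 dx = -24;  ∫_0^2 19*x^2 dx = 152/3;
    ∫_0^2 -6*x dx = -12;  ∫_0^2 9 dx = 18.
  Sum: 512/9 + 768/7 − 64/3 + 96 − 24 + 152/3 − 12 + 18 = 17258/63.
  ∫_0^2 u'(x)^2 dx = ∫_0^2 (16*x^6 + 48*x^4 - 8*x^3 + 36*x^2 - 12*x + 1) dx. Term by term:
    ∫_0^2 16*x^6 dx = 2048/7;  ∫_0^2 48*x^4 dx = 1536/5;  ∫_0^2 -8*x^3 dx = -32;
    ∫_0^2 36*x^2 dx = 96;  ∫_0^2 -12*x dx = -24;  ∫_0^2 1 dx = 2.
  Sum: 2048/7 + 1536/5 − 32 + 96 − 24 + 2 = 22462/35.
Adding: ||u||_{H^1}^2 = 17258/63 + 22462/35 = 288448/315.


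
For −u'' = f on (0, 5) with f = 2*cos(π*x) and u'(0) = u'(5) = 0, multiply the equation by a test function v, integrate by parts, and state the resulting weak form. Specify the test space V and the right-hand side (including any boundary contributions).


V = H^1(0, 5) (no boundary constraint on v; u is determined up to an additive constant); weak form: ∫_0^5 u'v' dx = ∫_0^5 (2*cos(π*x)) v dx for all v ∈ V.

Multiply both sides by a test function v and integrate from 0 to 5:
  ∫_0^5 −u''(x) v(x) dx = ∫_0^5 f(x) v(x) dx.
Integrate the LHS by parts once:
  ∫_0^5 −u'' v dx = −[u'(x) v(x)]_0^5 + ∫_0^5 u'(x) v'(x) dx.
Thus ∫_0^5 u'(x) v'(x) dx = ∫_0^5 f(x) v(x) dx + [u'(x) v(x)]_0^5.
Choose V so that boundary terms are either known or forced to vanish.
u has homogeneous Neumann: u'(0) = u'(5) = 0. So [u' v]_0^5 = 0·v(5) − 0·v(0) = 0 for any v; take V = H^1(0, 5).
Weak formulation: find u (satisfying any essential BC) such that ∫_0^5 u'(x) v'(x) dx = ∫_0^5 f v dx for all v ∈ V (homogeneous Neumann, so boundary terms vanish).
Substituting f(x) = 2*cos(π*x), the right-hand side is ∫_0^5 (2*cos(π*x)) v dx.
Compatibility check (pure Neumann): taking v ≡ 1 ∈ V gives 0 = ∫_0^5 f dx + (0) − (0), i.e. ∫_0^5 f dx must equal u'(0) − u'(5) = 0. Indeed ∫_0^5 (2*cos(π*x)) dx = 0, so the data are compatible. The solution is then unique only up to an additive constant (fix it e.g. by requiring ∫_0^5 u dx = 0).


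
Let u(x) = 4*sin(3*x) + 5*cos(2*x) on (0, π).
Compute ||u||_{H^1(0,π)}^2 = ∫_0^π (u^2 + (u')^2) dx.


||u||_{H^1(0,π)}^2 = 240 + 285*π/2

u'(x) = -10*sin(2*x) + 12*cos(3*x).
Expand u² and (u')² and integrate term by term on (0, π), using: for integers n ≥ 1, ∫_0^π sin²(nx) dx = ∫_0^π cos²(nx) dx = π/2; for n ≠ n', ∫_0^π sin(nx)sin(n'x) dx = ∫_0^π cos(nx)cos(n'x) dx = 0; and by product-to-sum, ∫_0^π sin(nx)cos(n'x) dx = ½∫_0^π [sin((n+n')x) + sin((n−n')x)] dx, which is 0 when n+n' is even and 2n/(n²−n'²) when n+n' is odd (it need not vanish on (0, π)).
  u² squared terms: (4)²·∫sin(3x)² dx = 16·π/2 = 8*π;  (5)²·∫cos(2x)² dx = 25·π/2 = 25*π/2.
  u² cross terms: 2·(4)·(5)·∫sin(3x)·cos(2x) dx = 40·(6/5) = 48.
  So ∫_0^π u² dx = 8*π + 25*π/2 + 48 = 48 + 41*π/2.
  (u')² squared terms: (-10)²·∫sin(2x)² dx = 100·π/2 = 50*π;  (12)²·∫cos(3x)² dx = 144·π/2 = 72*π.
  (u')² cross terms: 2·(-10)·(12)·∫sin(2x)·cos(3x) dx = -240·(-4/5) = 192.
  So ∫_0^π (u')² dx = 50*π + 72*π + 192 = 192 + 122*π.
||u||_{H^1}^2 = (48 + 41*π/2) + (192 + 122*π) = 240 + 285*π/2.


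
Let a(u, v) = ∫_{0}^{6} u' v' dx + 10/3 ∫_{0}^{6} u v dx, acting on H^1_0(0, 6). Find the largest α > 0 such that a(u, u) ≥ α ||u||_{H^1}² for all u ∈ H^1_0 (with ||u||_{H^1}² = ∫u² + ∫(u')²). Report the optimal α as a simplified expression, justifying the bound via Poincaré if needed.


α = 1

Coercivity of a(·,·) on H^1_0(0, 6) means a(u, u) ≥ α ||u||_{H^1}² for every u ∈ H^1_0.
The interval has length L = 6, and Poincaré/coercivity depend only on L. Here a(u, u) = ∫(u')² + (10/3)·∫u².
Here c = 10/3 ≥ 1, so a(u,u) = ∫(u')² + c∫u² ≥ ∫(u')² + ∫u² = ||u||_{H^1}², i.e. α = 1 works. No larger α is possible: a(u,u) ≥ α||u||_{H^1}² means (1−α)∫(u')² ≥ (α−c)∫u², and for the modes u_n = sin(nπ(x−x₀)/L) (x₀ the left endpoint) one has ∫u_n²/∫(u_n')² = (L/(nπ))² → 0, so a(u_n,u_n)/||u_n||_{H^1}² → 1. Hence the optimal constant is α = 1.
Therefore α = 1.


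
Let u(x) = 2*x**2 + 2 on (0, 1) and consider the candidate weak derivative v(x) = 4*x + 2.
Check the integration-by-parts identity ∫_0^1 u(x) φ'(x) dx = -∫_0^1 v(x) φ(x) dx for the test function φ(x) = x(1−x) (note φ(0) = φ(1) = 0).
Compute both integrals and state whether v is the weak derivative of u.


LHS = -1/3, RHS = -2/3. No, v is not the weak derivative of u.

u(x) = 2*x**2 + 2, classical derivative u'(x) = 4*x.
φ(x) = x(1−x), so φ'(x) = 1 - 2*x.
Note φ(0) = φ(1) = 0, so the boundary term u·φ vanishes.
LHS = ∫_0^1 u(x) φ'(x) dx = ∫_0^1 (-4*x^3 + 2*x^2 - 4*x + 2) dx. Term by term:
  ∫_0^1 -4*x^3 dx = -1;  ∫_0^1 2*x^2 dx = 2/3;  ∫_0^1 -4*x dx = -2;
  ∫_0^1 2 dx = 2.
Sum: -1 + 2/3 − 2 + 2 = -1/3.
So LHS = -1/3.
∫_0^1 v(x) φ(x) dx = ∫_0^1 (-4*x^3 + 2*x^2 + 2*x) dx. Term by term:
  ∫_0^1 -4*x^3 dx = -1;  ∫_0^1 2*x^2 dx = 2/3;  ∫_0^1 2*x dx = 1.
Sum: -1 + 2/3 + 1 = 2/3.
So RHS = -∫_0^1 v(x) φ(x) dx = -2/3.
LHS − RHS = 1/3 ≠ 0, so the identity fails.
(For a valid weak derivative the identity must hold for EVERY test function, in particular this one. The failure shows v is NOT the weak derivative of u.)
Correct weak derivative would be u'(x) = 4*x.


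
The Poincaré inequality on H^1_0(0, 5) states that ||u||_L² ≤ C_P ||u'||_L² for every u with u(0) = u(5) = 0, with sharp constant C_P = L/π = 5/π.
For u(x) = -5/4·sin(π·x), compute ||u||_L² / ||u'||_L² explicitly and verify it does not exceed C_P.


||u||_L² / ||u'||_L² = 1/π < C_P = 5/π.

u(x) = -5/4·sin(π·x), so u'(x) = -5*π*cos(π*x)/4.
Writing u(x) = A·sin(kπx/L) with A = -5/4 and k = 5, use ∫_0^L sin²(kπx/L) dx = L/2 and ∫_0^L cos²(kπx/L) dx = L/2.
u² = 25/16·sin²(π·x) and (u')² = 25*π^2/16·cos²(π·x), and each of sin², cos² integrates to L/2 = 5/2 over (0, 5).
∫_0^5 u² dx = 125/32, so ||u||_L² = 5*sqrt(10)/8.
∫_0^5 (u')² dx = 125*π^2/32, so ||u'||_L² = 5*sqrt(10)*π/8.
Ratio ||u||_L² / ||u'||_L² = 1/π.
Sharp Poincaré constant on H^1_0(0, 5) is C_P = L/π = 5/π, achieved by sin(π/5·x).
This is the k = 5 harmonic; the ratio L/(kπ) is strictly less than C_P = L/π, consistent with the sharp inequality ||u||_L² ≤ C_P ||u'||_L².


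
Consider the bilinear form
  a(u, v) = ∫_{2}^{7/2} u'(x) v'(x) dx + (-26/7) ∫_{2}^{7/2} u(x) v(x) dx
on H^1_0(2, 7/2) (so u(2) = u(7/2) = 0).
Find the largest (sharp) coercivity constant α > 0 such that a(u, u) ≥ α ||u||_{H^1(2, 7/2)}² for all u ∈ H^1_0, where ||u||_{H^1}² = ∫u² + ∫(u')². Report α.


α = 2*(-117 + 14*π^2)/(7*(9 + 4*π^2))

Coercivity of a(·,·) on H^1_0(2, 7/2) means a(u, u) ≥ α ||u||_{H^1}² for every u ∈ H^1_0.
The interval has length L = 3/2, and Poincaré/coercivity depend only on L. Here a(u, u) = ∫(u')² + (-26/7)·∫u².
Here c = -26/7 < 0 with |c| < (π/L)² = 4*π^2/9, so coercivity still holds. The condition a(u,u) ≥ α||u||_{H^1}² reads (1−α)∫(u')² ≥ (α−c)∫u². Any admissible α is ≤ 1 (rapidly oscillating u have ∫u²/∫(u')² → 0), and α = 1 would force 0 ≥ (1−c)∫u², impossible since c < 1; so 1−α > 0. By the sharp Poincaré inequality on H^1_0 of an interval of length L, ∫(u')² ≥ (π/L)²∫u² with equality for the first sine mode sin(π(x−x₀)/L) (x₀ the left endpoint), so the inequality holds for all u iff (1−α)(π/L)² ≥ α − c, i.e. α ≤ ((π/L)² + c)/((π/L)² + 1) = (1 + c(L/π)²)/(1 + (L/π)²). (Direct route, valid since c ≤ 0: Poincaré gives c∫u² ≥ c(L/π)²∫(u')², so a(u,u) ≥ (1 + c(L/π)²)∫(u')², while ||u||_{H^1}² ≤ (1 + (L/π)²)∫(u')²; dividing yields the same α.) With (π/L)² = 4*π^2/9 and c = -26/7, the largest admissible constant is α = ((π/L)² + c)/((π/L)² + 1).
Simplifying, α = 2*(-117 + 14*π^2)/(7*(9 + 4*π^2)).


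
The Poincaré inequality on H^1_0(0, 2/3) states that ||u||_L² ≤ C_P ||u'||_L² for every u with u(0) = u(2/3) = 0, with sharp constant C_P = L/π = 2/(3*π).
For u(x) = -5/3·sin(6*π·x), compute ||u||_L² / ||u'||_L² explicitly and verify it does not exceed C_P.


||u||_L² / ||u'||_L² = 1/(6*π) < C_P = 2/(3*π).

u(x) = -5/3·sin(6*π·x), so u'(x) = -10*π*cos(6*π*x).
Writing u(x) = A·sin(kπx/L) with A = -5/3 and k = 4, use ∫_0^L sin²(kπx/L) dx = L/2 and ∫_0^L cos²(kπx/L) dx = L/2.
u² = 25/9·sin²(6*π·x) and (u')² = 100*π^2·cos²(6*π·x), and each of sin², cos² integrates to L/2 = 1/3 over (0, 2/3).
∫_0^2/3 u² dx = 25/27, so ||u||_L² = 5*sqrt(3)/9.
∫_0^2/3 (u')² dx = 100*π^2/3, so ||u'||_L² = 10*sqrt(3)*π/3.
Ratio ||u||_L² / ||u'||_L² = 1/(6*π).
Sharp Poincaré constant on H^1_0(0, 2/3) is C_P = L/π = 2/(3*π), achieved by sin(3*π/2·x).
This is the k = 4 harmonic; the ratio L/(kπ) is strictly less than C_P = L/π, consistent with the sharp inequality ||u||_L² ≤ C_P ||u'||_L².


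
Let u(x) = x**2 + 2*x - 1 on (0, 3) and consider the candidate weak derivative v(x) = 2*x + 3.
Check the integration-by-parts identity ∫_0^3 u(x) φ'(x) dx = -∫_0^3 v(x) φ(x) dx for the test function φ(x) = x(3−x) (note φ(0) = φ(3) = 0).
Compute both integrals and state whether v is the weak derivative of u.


LHS = -45/2, RHS = -27. No, v is not the weak derivative of u.

u(x) = x**2 + 2*x - 1, classical derivative u'(x) = 2*x + 2.
φ(x) = x(3−x), so φ'(x) = 3 - 2*x.
Note φ(0) = φ(3) = 0, so the boundary term u·φ vanishes.
LHS = ∫_0^3 u(x) φ'(x) dx = ∫_0^3 (-2*x^3 - x^2 + 8*x - 3) dx. Term by term:
  ∫_0^3 -2*x^3 dx = -81/2;  ∫_0^3 -x^2 dx = -9;  ∫_0^3 8*x dx = 36;
  ∫_0^3 -3 dx = -9.
Sum: -81/2 − 9 + 36 − 9 = -45/2.
So LHS = -45/2.
∫_0^3 v(x) φ(x) dx = ∫_0^3 (-2*x^3 + 3*x^2 + 9*x) dx. Term by term:
  ∫_0^3 -2*x^3 dx = -81/2;  ∫_0^3 3*x^2 dx = 27;  ∫_0^3 9*x dx = 81/2.
Sum: -81/2 + 27 + 81/2 = 27.
So RHS = -∫_0^3 v(x) φ(x) dx = -27.
LHS − RHS = 9/2 ≠ 0, so the identity fails.
(For a valid weak derivative the identity must hold for EVERY test function, in particular this one. The failure shows v is NOT the weak derivative of u.)
Correct weak derivative would be u'(x) = 2*x + 2.


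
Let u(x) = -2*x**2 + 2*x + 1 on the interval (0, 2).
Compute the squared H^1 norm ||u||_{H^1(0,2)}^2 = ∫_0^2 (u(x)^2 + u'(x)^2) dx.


||u||_{H^1}^2 = 334/15

The H^1 norm (squared) on an interval (0, L) is
  ||u||_{H^1}^2 = ∫_0^L u(x)^2 dx + ∫_0^L u'(x)^2 dx.
Compute u'(x) = 2 - 4*x.
Then u(x)^2 = 4*x**4 - 8*x**3 + 4*x + 1 and u'(x)^2 = 16*x**2 - 16*x + 4.
Integrate each monomial from 0 to 2 using ∫_0^2 c·x^n dx = c·2^(n+1)/(n+1):
  ∫_0^2 u(x)^2 dx = ∫_0^2 (4*x^4 - 8*x^3 + 4*x + 1) dx. Term by term:
    ∫_0^2 4*x^4 dx = 128/5;  ∫_0^2 -8*x^3 dx = -32;  ∫_0^2 4*x dx = 8;
    ∫_0^2 1 dx = 2.
  Sum: 128/5 − 32 + 8 + 2 = 18/5.
  ∫_0^2 u'(x)^2 dx = ∫_0^2 (16*x^2 - 16*x + 4) dx. Term by term:
    ∫_0^2 16*x^2 dx = 128/3;  ∫_0^2 -16*x dx = -32;  ∫_0^2 4 dx = 8.
  Sum: 128/3 − 32 + 8 = 56/3.
Adding: ||u||_{H^1}^2 = 18/5 + 56/3 = 334/15.


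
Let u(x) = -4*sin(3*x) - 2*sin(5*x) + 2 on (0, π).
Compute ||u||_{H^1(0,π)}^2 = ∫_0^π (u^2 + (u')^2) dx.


||u||_{H^1(0,π)}^2 = -208/15 + 136*π

u'(x) = -12*cos(3*x) - 10*cos(5*x).
Expand u² and (u')² and integrate term by term on (0, π), using: for integers n ≥ 1, ∫_0^π sin²(nx) dx = ∫_0^π cos²(nx) dx = π/2; for n ≠ n', ∫_0^π sin(nx)sin(n'x) dx = ∫_0^π cos(nx)cos(n'x) dx = 0; and by product-to-sum, ∫_0^π sin(nx)cos(n'x) dx = ½∫_0^π [sin((n+n')x) + sin((n−n')x)] dx, which is 0 when n+n' is even and 2n/(n²−n'²) when n+n' is odd (it need not vanish on (0, π)). For the constant mode: ∫_0^π 1 dx = π, ∫_0^π cos(nx) dx = 0, ∫_0^π sin(nx) dx = (1−(−1)^n)/n.
  u² squared terms: (2)²·∫1 dx = 4·π = 4*π;  (-4)²·∫sin(3x)² dx = 16·π/2 = 8*π;  (-2)²·∫sin(5x)² dx = 4·π/2 = 2*π.
  u² cross terms: 2·(2)·(-4)·∫1·sin(3x) dx = -16·(2/3) = -32/3;  2·(2)·(-2)·∫1·sin(5x) dx = -8·(2/5) = -16/5;  2·(-4)·(-2)·∫sin(3x)·sin(5x) dx = 16·(0) = 0.
  So ∫_0^π u² dx = 4*π + 8*π + 2*π − 32/3 − 16/5 + 0 = -208/15 + 14*π.
  (u')² squared terms: (-12)²·∫cos(3x)² dx = 144·π/2 = 72*π;  (-10)²·∫cos(5x)² dx = 100·π/2 = 50*π.
  (u')² cross terms: 2·(-12)·(-10)·∫cos(3x)·cos(5x) dx = 240·(0) = 0.
  So ∫_0^π (u')² dx = 72*π + 50*π + 0 = 122*π.
||u||_{H^1}^2 = (-208/15 + 14*π) + (122*π) = -208/15 + 136*π.


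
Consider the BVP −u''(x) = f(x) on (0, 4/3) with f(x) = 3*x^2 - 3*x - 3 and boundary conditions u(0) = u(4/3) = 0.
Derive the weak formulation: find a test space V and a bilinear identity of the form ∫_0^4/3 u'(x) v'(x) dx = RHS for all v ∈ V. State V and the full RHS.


V = H^1_0(0, 4/3) (so v(0) = v(4/3) = 0); weak form: ∫_0^4/3 u'v' dx = ∫_0^4/3 (3*x^2 - 3*x - 3) v dx for all v ∈ V.

Multiply both sides by a test function v and integrate from 0 to 4/3:
  ∫_0^4/3 −u''(x) v(x) dx = ∫_0^4/3 f(x) v(x) dx.
Integrate the LHS by parts once:
  ∫_0^4/3 −u'' v dx = −[u'(x) v(x)]_0^4/3 + ∫_0^4/3 u'(x) v'(x) dx.
Thus ∫_0^4/3 u'(x) v'(x) dx = ∫_0^4/3 f(x) v(x) dx + [u'(x) v(x)]_0^4/3.
Choose V so that boundary terms are either known or forced to vanish.
u is Dirichlet: u(0) = u(4/3) = 0. Let V = H^1_0(0, 4/3); then v(0) = v(4/3) = 0, and [u' v]_0^4/3 = 0.
Weak formulation: find u (satisfying any essential BC) such that ∫_0^4/3 u'(x) v'(x) dx = ∫_0^4/3 f v dx for all v ∈ V.
Substituting f(x) = 3*x^2 - 3*x - 3, the right-hand side is ∫_0^4/3 (3*x^2 - 3*x - 3) v dx.


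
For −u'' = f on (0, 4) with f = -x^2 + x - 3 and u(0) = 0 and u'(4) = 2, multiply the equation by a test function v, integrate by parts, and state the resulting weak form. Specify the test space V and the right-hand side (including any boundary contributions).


V = {v ∈ H^1(0, 4) : v(0) = 0} (test functions vanish at x = 0 where u is specified); weak form: ∫_0^4 u'v' dx = ∫_0^4 (-x^2 + x - 3) v dx + 2·v(4) for all v ∈ V.

Multiply both sides by a test function v and integrate from 0 to 4:
  ∫_0^4 −u''(x) v(x) dx = ∫_0^4 f(x) v(x) dx.
Integrate the LHS by parts once:
  ∫_0^4 −u'' v dx = −[u'(x) v(x)]_0^4 + ∫_0^4 u'(x) v'(x) dx.
Thus ∫_0^4 u'(x) v'(x) dx = ∫_0^4 f(x) v(x) dx + [u'(x) v(x)]_0^4.
Choose V so that boundary terms are either known or forced to vanish.
Mixed BC: u(0) = 0 (Dirichlet) and u'(4) = 2 (Neumann). Define V = {v ∈ H^1(0, 4) : v(0) = 0}. Then [u' v]_0^4 = u'(4)·v(4) − u'(0)·0 = 2·v(4).
Weak formulation: find u (satisfying any essential BC) such that ∫_0^4 u'(x) v'(x) dx = ∫_0^4 f v dx + 2·v(4) for all v ∈ V (Dirichlet at 0 absorbed into V; Neumann datum at x = 4 contributes the boundary term).
Substituting f(x) = -x^2 + x - 3, the right-hand side is ∫_0^4 (-x^2 + x - 3) v dx + 2·v(4).


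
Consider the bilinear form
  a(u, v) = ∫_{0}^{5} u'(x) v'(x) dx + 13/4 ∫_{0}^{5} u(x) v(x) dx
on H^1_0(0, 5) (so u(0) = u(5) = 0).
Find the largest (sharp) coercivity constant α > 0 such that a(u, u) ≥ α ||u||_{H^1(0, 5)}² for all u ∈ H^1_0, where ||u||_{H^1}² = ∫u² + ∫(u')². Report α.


α = 1

Coercivity of a(·,·) on H^1_0(0, 5) means a(u, u) ≥ α ||u||_{H^1}² for every u ∈ H^1_0.
The interval has length L = 5, and Poincaré/coercivity depend only on L. Here a(u, u) = ∫(u')² + (13/4)·∫u².
Here c = 13/4 ≥ 1, so a(u,u) = ∫(u')² + c∫u² ≥ ∫(u')² + ∫u² = ||u||_{H^1}², i.e. α = 1 works. No larger α is possible: a(u,u) ≥ α||u||_{H^1}² means (1−α)∫(u')² ≥ (α−c)∫u², and for the modes u_n = sin(nπ(x−x₀)/L) (x₀ the left endpoint) one has ∫u_n²/∫(u_n')² = (L/(nπ))² → 0, so a(u_n,u_n)/||u_n||_{H^1}² → 1. Hence the optimal constant is α = 1.
Therefore α = 1.


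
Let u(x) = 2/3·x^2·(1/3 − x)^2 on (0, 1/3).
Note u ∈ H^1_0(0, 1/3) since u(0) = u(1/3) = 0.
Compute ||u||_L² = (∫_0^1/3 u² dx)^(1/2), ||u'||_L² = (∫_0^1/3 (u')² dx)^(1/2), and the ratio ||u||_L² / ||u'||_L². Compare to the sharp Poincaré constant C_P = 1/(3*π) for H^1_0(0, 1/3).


||u||_L² / ||u'||_L² = sqrt(3)/18 < C_P = 1/(3*π).

u(x) = 2/3·x^2·(1/3 − x)^2, so u'(x) = 4*x*(3*x - 1)*(6*x - 1)/27.
u(x) = 2/3·x^2·(1/3 − x)^2 vanishes at x = 0 and x = 1/3, so u ∈ H^1_0(0, 1/3). Differentiate via the product rule and integrate the resulting polynomials term by term.
  ∫_0^1/3 u² dx = ∫_0^1/3 (4*x^8/9 - 16*x^7/27 + 8*x^6/27 - 16*x^5/243 + 4*x^4/729) dx. Term by term:
    ∫_0^1/3 4*x^8/9 dx = 4/1594323;  ∫_0^1/3 -16*x^7/27 dx = -2/177147;  ∫_0^1/3 8*x^6/27 dx = 8/413343;
    ∫_0^1/3 -16*x^5/243 dx = -8/531441;  ∫_0^1/3 4*x^4/729 dx = 4/885735.
  Sum: 4/1594323 − 2/177147 + 8/413343 − 8/531441 + 4/885735 = 2/55801305.
  ∫_0^1/3 (u')² dx = ∫_0^1/3 (64*x^6/9 - 64*x^5/9 + 208*x^4/81 - 32*x^3/81 + 16*x^2/729) dx. Term by term:
    ∫_0^1/3 64*x^6/9 dx = 64/137781;  ∫_0^1/3 -64*x^5/9 dx = -32/19683;  ∫_0^1/3 208*x^4/81 dx = 208/98415;
    ∫_0^1/3 -32*x^3/81 dx = -8/6561;  ∫_0^1/3 16*x^2/729 dx = 16/59049.
  Sum: 64/137781 − 32/19683 + 208/98415 − 8/6561 + 16/59049 = 8/2066715.
∫_0^1/3 u² dx = 2/55801305, so ||u||_L² = sqrt(210)/76545.
∫_0^1/3 (u')² dx = 8/2066715, so ||u'||_L² = 2*sqrt(70)/8505.
Ratio ||u||_L² / ||u'||_L² = sqrt(3)/18.
Sharp Poincaré constant on H^1_0(0, 1/3) is C_P = L/π = 1/(3*π), achieved by sin(3*π·x).
A polynomial bump cannot attain the sharp Poincaré constant (only the first sine eigenfunction does), so the ratio is strictly less than C_P, consistent with ||u||_L² ≤ C_P ||u'||_L².


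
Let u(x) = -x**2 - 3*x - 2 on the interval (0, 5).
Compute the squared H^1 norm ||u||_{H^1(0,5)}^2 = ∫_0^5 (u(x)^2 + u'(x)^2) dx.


||u||_{H^1}^2 = 15815/6

The H^1 norm (squared) on an interval (0, L) is
  ||u||_{H^1}^2 = ∫_0^L u(x)^2 dx + ∫_0^L u'(x)^2 dx.
Compute u'(x) = -2*x - 3.
Then u(x)^2 = x**4 + 6*x**3 + 13*x**2 + 12*x + 4 and u'(x)^2 = 4*x**2 + 12*x + 9.
Integrate each monomial from 0 to 5 using ∫_0^5 c·x^n dx = c·5^(n+1)/(n+1):
  ∫_0^5 u(x)^2 dx = ∫_0^5 (x^4 + 6*x^3 + 13*x^2 + 12*x + 4) dx. Term by term:
    ∫_0^5 x^4 dx = 625;  ∫_0^5 6*x^3 dx = 1875/2;  ∫_0^5 13*x^2 dx = 1625/3;
    ∫_0^5 12*x dx = 150;  ∫_0^5 4 dx = 20.
  Sum: 625 + 1875/2 + 1625/3 + 150 + 20 = 13645/6.
  ∫_0^5 u'(x)^2 dx = ∫_0^5 (4*x^2 + 12*x + 9) dx. Term by term:
    ∫_0^5 4*x^2 dx = 500/3;  ∫_0^5 12*x dx = 150;  ∫_0^5 9 dx = 45.
  Sum: 500/3 + 150 + 45 = 1085/3.
Adding: ||u||_{H^1}^2 = 13645/6 + 1085/3 = 15815/6.


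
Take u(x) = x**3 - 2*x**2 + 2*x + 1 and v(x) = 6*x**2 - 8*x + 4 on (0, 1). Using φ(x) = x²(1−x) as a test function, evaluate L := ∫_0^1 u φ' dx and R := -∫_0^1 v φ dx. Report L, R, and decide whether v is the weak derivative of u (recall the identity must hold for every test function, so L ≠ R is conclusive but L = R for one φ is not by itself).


LHS = -1/15, RHS = -2/15. No, v is not the weak derivative of u.

u(x) = x**3 - 2*x**2 + 2*x + 1, classical derivative u'(x) = 3*x**2 - 4*x + 2.
φ(x) = x²(1−x), so φ'(x) = x*(2 - 3*x).
Note φ(0) = φ(1) = 0, so the boundary term u·φ vanishes.
LHS = ∫_0^1 u(x) φ'(x) dx = ∫_0^1 (-3*x^5 + 8*x^4 - 10*x^3 + x^2 + 2*x) dx. Term by term:
  ∫_0^1 -3*x^5 dx = -1/2;  ∫_0^1 8*x^4 dx = 8/5;  ∫_0^1 -10*x^3 dx = -5/2;
  ∫_0^1 x^2 dx = 1/3;  ∫_0^1 2*x dx = 1.
Sum: -1/2 + 8/5 − 5/2 + 1/3 + 1 = -1/15.
So LHS = -1/15.
∫_0^1 v(x) φ(x) dx = ∫_0^1 (-6*x^5 + 14*x^4 - 12*x^3 + 4*x^2) dx. Term by term:
  ∫_0^1 -6*x^5 dx = -1;  ∫_0^1 14*x^4 dx = 14/5;  ∫_0^1 -12*x^3 dx = -3;
  ∫_0^1 4*x^2 dx = 4/3.
Sum: -1 + 14/5 − 3 + 4/3 = 2/15.
So RHS = -∫_0^1 v(x) φ(x) dx = -2/15.
LHS − RHS = 1/15 ≠ 0, so the identity fails.
(For a valid weak derivative the identity must hold for EVERY test function, in particular this one. The failure shows v is NOT the weak derivative of u.)
Correct weak derivative would be u'(x) = 3*x**2 - 4*x + 2.


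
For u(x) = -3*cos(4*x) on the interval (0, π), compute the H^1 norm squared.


||u||_{H^1(0,π)}^2 = 153*π/2

u'(x) = 12*sin(4*x).
Expand u² and (u')² and integrate term by term on (0, π), using: for integers n ≥ 1, ∫_0^π sin²(nx) dx = ∫_0^π cos²(nx) dx = π/2; for n ≠ n', ∫_0^π sin(nx)sin(n'x) dx = ∫_0^π cos(nx)cos(n'x) dx = 0; and by product-to-sum, ∫_0^π sin(nx)cos(n'x) dx = ½∫_0^π [sin((n+n')x) + sin((n−n')x)] dx, which is 0 when n+n' is even and 2n/(n²−n'²) when n+n' is odd (it need not vanish on (0, π)).
  u² squared terms: (-3)²·∫cos(4x)² dx = 9·π/2 = 9*π/2.
  So ∫_0^π u² dx = 9*π/2.
  (u')² squared terms: (12)²·∫sin(4x)² dx = 144·π/2 = 72*π.
  So ∫_0^π (u')² dx = 72*π.
||u||_{H^1}^2 = (9*π/2) + (72*π) = 153*π/2.


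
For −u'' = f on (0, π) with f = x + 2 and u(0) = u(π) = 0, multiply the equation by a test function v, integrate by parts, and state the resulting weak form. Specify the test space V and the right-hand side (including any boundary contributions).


V = H^1_0(0, π) (so v(0) = v(π) = 0); weak form: ∫_0^π u'v' dx = ∫_0^π (x + 2) v dx for all v ∈ V.

Multiply both sides by a test function v and integrate from 0 to π:
  ∫_0^π −u''(x) v(x) dx = ∫_0^π f(x) v(x) dx.
Integrate the LHS by parts once:
  ∫_0^π −u'' v dx = −[u'(x) v(x)]_0^π + ∫_0^π u'(x) v'(x) dx.
Thus ∫_0^π u'(x) v'(x) dx = ∫_0^π f(x) v(x) dx + [u'(x) v(x)]_0^π.
Choose V so that boundary terms are either known or forced to vanish.
u is Dirichlet: u(0) = u(π) = 0. Let V = H^1_0(0, π); then v(0) = v(π) = 0, and [u' v]_0^π = 0.
Weak formulation: find u (satisfying any essential BC) such that ∫_0^π u'(x) v'(x) dx = ∫_0^π f v dx for all v ∈ V.
Substituting f(x) = x + 2, the right-hand side is ∫_0^π (x + 2) v dx.


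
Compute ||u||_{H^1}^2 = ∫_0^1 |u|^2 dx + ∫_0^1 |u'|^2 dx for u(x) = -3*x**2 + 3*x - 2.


||u||_{H^1}^2 = 53/10

The H^1 norm (squared) on an interval (0, L) is
  ||u||_{H^1}^2 = ∫_0^L u(x)^2 dx + ∫_0^L u'(x)^2 dx.
Compute u'(x) = 3 - 6*x.
Then u(x)^2 = 9*x**4 - 18*x**3 + 21*x**2 - 12*x + 4 and u'(x)^2 = 36*x**2 - 36*x + 9.
Integrate each monomial from 0 to 1 using ∫_0^1 c·x^n dx = c·1^(n+1)/(n+1):
  ∫_0^1 u(x)^2 dx = ∫_0^1 (9*x^4 - 18*x^3 + 21*x^2 - 12*x + 4) dx. Term by term:
    ∫_0^1 9*x^4 dx = 9/5;  ∫_0^1 -18*x^3 dx = -9/2;  ∫_0^1 21*x^2 dx = 7;
    ∫_0^1 -12*x dx = -6;  ∫_0^1 4 dx = 4.
  Sum: 9/5 − 9/2 + 7 − 6 + 4 = 23/10.
  ∫_0^1 u'(x)^2 dx = ∫_0^1 (36*x^2 - 36*x + 9) dx. Term by term:
    ∫_0^1 36*x^2 dx = 12;  ∫_0^1 -36*x dx = -18;  ∫_0^1 9 dx = 9.
  Sum: 12 − 18 + 9 = 3.
Adding: ||u||_{H^1}^2 = 23/10 + 3 = 53/10.


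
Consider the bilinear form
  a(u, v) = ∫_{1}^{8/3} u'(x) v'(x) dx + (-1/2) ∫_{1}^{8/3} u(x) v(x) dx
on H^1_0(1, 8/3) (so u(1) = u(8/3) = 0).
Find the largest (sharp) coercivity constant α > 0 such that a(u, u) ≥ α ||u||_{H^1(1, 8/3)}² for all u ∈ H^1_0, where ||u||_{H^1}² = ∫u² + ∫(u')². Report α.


α = (-25 + 18*π^2)/(2*(25 + 9*π^2))

Coercivity of a(·,·) on H^1_0(1, 8/3) means a(u, u) ≥ α ||u||_{H^1}² for every u ∈ H^1_0.
The interval has length L = 5/3, and Poincaré/coercivity depend only on L. Here a(u, u) = ∫(u')² + (-1/2)·∫u².
Here c = -1/2 < 0 with |c| < (π/L)² = 9*π^2/25, so coercivity still holds. The condition a(u,u) ≥ α||u||_{H^1}² reads (1−α)∫(u')² ≥ (α−c)∫u². Any admissible α is ≤ 1 (rapidly oscillating u have ∫u²/∫(u')² → 0), and α = 1 would force 0 ≥ (1−c)∫u², impossible since c < 1; so 1−α > 0. By the sharp Poincaré inequality on H^1_0 of an interval of length L, ∫(u')² ≥ (π/L)²∫u² with equality for the first sine mode sin(π(x−x₀)/L) (x₀ the left endpoint), so the inequality holds for all u iff (1−α)(π/L)² ≥ α − c, i.e. α ≤ ((π/L)² + c)/((π/L)² + 1) = (1 + c(L/π)²)/(1 + (L/π)²). (Direct route, valid since c ≤ 0: Poincaré gives c∫u² ≥ c(L/π)²∫(u')², so a(u,u) ≥ (1 + c(L/π)²)∫(u')², while ||u||_{H^1}² ≤ (1 + (L/π)²)∫(u')²; dividing yields the same α.) With (π/L)² = 9*π^2/25 and c = -1/2, the largest admissible constant is α = ((π/L)² + c)/((π/L)² + 1).
Simplifying, α = (-25 + 18*π^2)/(2*(25 + 9*π^2)).


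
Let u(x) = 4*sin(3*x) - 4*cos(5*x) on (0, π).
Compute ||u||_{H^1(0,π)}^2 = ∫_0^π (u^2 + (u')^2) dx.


||u||_{H^1(0,π)}^2 = 288*π

u'(x) = 20*sin(5*x) + 12*cos(3*x).
Expand u² and (u')² and integrate term by term on (0, π), using: for integers n ≥ 1, ∫_0^π sin²(nx) dx = ∫_0^π cos²(nx) dx = π/2; for n ≠ n', ∫_0^π sin(nx)sin(n'x) dx = ∫_0^π cos(nx)cos(n'x) dx = 0; and by product-to-sum, ∫_0^π sin(nx)cos(n'x) dx = ½∫_0^π [sin((n+n')x) + sin((n−n')x)] dx, which is 0 when n+n' is even and 2n/(n²−n'²) when n+n' is odd (it need not vanish on (0, π)).
  u² squared terms: (-4)²·∫cos(5x)² dx = 16·π/2 = 8*π;  (4)²·∫sin(3x)² dx = 16·π/2 = 8*π.
  u² cross terms: 2·(-4)·(4)·∫cos(5x)·sin(3x) dx = -32·(0) = 0.
  So ∫_0^π u² dx = 8*π + 8*π + 0 = 16*π.
  (u')² squared terms: (12)²·∫cos(3x)² dx = 144·π/2 = 72*π;  (20)²·∫sin(5x)² dx = 400·π/2 = 200*π.
  (u')² cross terms: 2·(12)·(20)·∫cos(3x)·sin(5x) dx = 480·(0) = 0.
  So ∫_0^π (u')² dx = 72*π + 200*π + 0 = 272*π.
||u||_{H^1}^2 = (16*π) + (272*π) = 288*π.


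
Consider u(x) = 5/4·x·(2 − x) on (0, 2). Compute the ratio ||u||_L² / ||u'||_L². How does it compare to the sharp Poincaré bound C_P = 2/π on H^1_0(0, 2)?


||u||_L² / ||u'||_L² = sqrt(10)/5 < C_P = 2/π.

u(x) = 5/4·x·(2 − x), so u'(x) = 5/2 - 5*x/2.
u(x) = 5/4·x·(2 − x) vanishes at x = 0 and x = 2, so u ∈ H^1_0(0, 2). Differentiate via the product rule and integrate the resulting polynomials term by term.
  ∫_0^2 u² dx = ∫_0^2 (25*x^4/16 - 25*x^3/4 + 25*x^2/4) dx. Term by term:
    ∫_0^2 25*x^4/16 dx = 10;  ∫_0^2 -25*x^3/4 dx = -25;  ∫_0^2 25*x^2/4 dx = 50/3.
  Sum: 10 − 25 + 50/3 = 5/3.
  ∫_0^2 (u')² dx = ∫_0^2 (25*x^2/4 - 25*x/2 + 25/4) dx. Term by term:
    ∫_0^2 25*x^2/4 dx = 50/3;  ∫_0^2 -25*x/2 dx = -25;  ∫_0^2 25/4 dx = 25/2.
  Sum: 50/3 − 25 + 25/2 = 25/6.
∫_0^2 u² dx = 5/3, so ||u||_L² = sqrt(15)/3.
∫_0^2 (u')² dx = 25/6, so ||u'||_L² = 5*sqrt(6)/6.
Ratio ||u||_L² / ||u'||_L² = sqrt(10)/5.
Sharp Poincaré constant on H^1_0(0, 2) is C_P = L/π = 2/π, achieved by sin(π/2·x).
A polynomial bump cannot attain the sharp Poincaré constant (only the first sine eigenfunction does), so the ratio is strictly less than C_P, consistent with ||u||_L² ≤ C_P ||u'||_L².


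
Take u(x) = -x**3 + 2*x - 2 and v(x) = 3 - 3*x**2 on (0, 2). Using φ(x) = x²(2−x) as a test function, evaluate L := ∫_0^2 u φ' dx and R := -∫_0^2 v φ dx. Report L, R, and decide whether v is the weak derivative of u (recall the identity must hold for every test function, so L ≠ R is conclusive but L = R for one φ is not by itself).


LHS = 56/15, RHS = 12/5. No, v is not the weak derivative of u.

u(x) = -x**3 + 2*x - 2, classical derivative u'(x) = 2 - 3*x**2.
φ(x) = x²(2−x), so φ'(x) = x*(4 - 3*x).
Note φ(0) = φ(2) = 0, so the boundary term u·φ vanishes.
LHS = ∫_0^2 u(x) φ'(x) dx = ∫_0^2 (3*x^5 - 4*x^4 - 6*x^3 + 14*x^2 - 8*x) dx. Term by term:
  ∫_0^2 3*x^5 dx = 32;  ∫_0^2 -4*x^4 dx = -128/5;  ∫_0^2 -6*x^3 dx = -24;
  ∫_0^2 14*x^2 dx = 112/3;  ∫_0^2 -8*x dx = -16.
Sum: 32 − 128/5 − 24 + 112/3 − 16 = 56/15.
So LHS = 56/15.
∫_0^2 v(x) φ(x) dx = ∫_0^2 (3*x^5 - 6*x^4 - 3*x^3 + 6*x^2) dx. Term by term:
  ∫_0^2 3*x^5 dx = 32;  ∫_0^2 -6*x^4 dx = -192/5;  ∫_0^2 -3*x^3 dx = -12;
  ∫_0^2 6*x^2 dx = 16.
Sum: 32 − 192/5 − 12 + 16 = -12/5.
So RHS = -∫_0^2 v(x) φ(x) dx = 12/5.
LHS − RHS = 4/3 ≠ 0, so the identity fails.
(For a valid weak derivative the identity must hold for EVERY test function, in particular this one. The failure shows v is NOT the weak derivative of u.)
Correct weak derivative would be u'(x) = 2 - 3*x**2.
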